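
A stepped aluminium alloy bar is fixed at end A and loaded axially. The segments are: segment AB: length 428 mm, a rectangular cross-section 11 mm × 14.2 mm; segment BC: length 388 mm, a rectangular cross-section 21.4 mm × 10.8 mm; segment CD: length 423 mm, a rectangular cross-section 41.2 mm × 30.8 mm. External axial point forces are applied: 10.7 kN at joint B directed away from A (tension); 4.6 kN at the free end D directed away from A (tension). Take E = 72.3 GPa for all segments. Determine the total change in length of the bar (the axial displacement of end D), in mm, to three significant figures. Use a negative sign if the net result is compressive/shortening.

Internal axial forces (sectioning from the free end, tension +): N_CD = 4.6 kN, N_BC = 4.6 kN, N_AB = 15.3 kN.
A_AB = 156.2 mm².
A_BC = 231.1 mm².
A_CD = 1269 mm².
δ_AB = 15300·428/(156.2·72300) = 0.5799 mm
δ_BC = 4600·388/(231.1·72300) = 0.1068 mm
δ_CD = 4600·423/(1269·72300) = 0.02121 mm
δ = Σδ_i = 0.7079 mm.

0.708 mm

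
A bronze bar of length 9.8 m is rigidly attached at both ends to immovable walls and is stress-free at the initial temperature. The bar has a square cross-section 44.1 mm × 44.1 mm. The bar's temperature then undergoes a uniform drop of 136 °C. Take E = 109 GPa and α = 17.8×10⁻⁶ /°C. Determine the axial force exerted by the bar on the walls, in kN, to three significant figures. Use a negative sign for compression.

Free thermal expansion αLΔT = 17.8e-6 · 9800 · -136 = -23.72 mm.
The walls impose strain ε = −(-23.72)/9800 = 2.4208e-03; σ = Eε = 109000 · 2.4208e-03 = 263.9 MPa.
Wall reaction R = σ·A = 263.9·1945 = 513200 N = 513.2 kN.

513 kN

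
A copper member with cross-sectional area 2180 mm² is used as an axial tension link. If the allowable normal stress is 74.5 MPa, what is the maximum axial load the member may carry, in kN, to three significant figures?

P_max = σ_allow · A = 74.5 · 2180 = 162400 N = 162.4 kN.

162 kN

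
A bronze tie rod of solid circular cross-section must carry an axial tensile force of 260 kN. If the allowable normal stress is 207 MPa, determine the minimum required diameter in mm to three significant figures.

Required area A ≥ P/σ_allow = 260000/207 = 1256 mm².
For a solid circular section, d ≥ √(4A/π) = 39.99 mm.

40.0 mm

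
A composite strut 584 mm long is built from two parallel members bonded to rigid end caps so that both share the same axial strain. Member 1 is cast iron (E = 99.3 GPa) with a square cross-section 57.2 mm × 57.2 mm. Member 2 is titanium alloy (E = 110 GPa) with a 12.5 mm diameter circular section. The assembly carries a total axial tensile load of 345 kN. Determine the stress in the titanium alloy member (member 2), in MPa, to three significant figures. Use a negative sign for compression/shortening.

112 MPa

A_1 = 3272 mm².
A_2 = 122.7 mm².
Equal strain + equilibrium ⇒ each member carries load in proportion to AE: A₁E₁ = 324900000 N, A₂E₂ = 13500000 N, ΣAE = 338400000 N.
σ₂ = P·E₂/ΣAE = 345000·110000/338400000 = 112.1 MPa.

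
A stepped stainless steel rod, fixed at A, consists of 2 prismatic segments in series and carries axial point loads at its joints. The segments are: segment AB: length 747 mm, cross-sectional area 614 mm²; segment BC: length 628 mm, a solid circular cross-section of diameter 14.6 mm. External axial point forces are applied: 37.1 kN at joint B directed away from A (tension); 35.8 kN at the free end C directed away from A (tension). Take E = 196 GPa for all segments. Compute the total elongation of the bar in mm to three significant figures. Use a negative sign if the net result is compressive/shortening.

Internal axial forces (sectioning from the free end, tension +): N_BC = 35.8 kN, N_AB = 72.9 kN.
A_BC = 167.4 mm².
δ_AB = 72900·747/(614·196000) = 0.4525 mm
δ_BC = 35800·628/(167.4·196000) = 0.6852 mm
δ = Σδ_i = 1.138 mm.

1.14 mm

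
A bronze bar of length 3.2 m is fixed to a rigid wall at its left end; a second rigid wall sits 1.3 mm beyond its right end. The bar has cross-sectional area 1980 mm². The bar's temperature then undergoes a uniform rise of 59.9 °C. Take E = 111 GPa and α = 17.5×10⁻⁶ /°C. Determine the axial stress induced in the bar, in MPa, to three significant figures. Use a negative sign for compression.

-71.3 MPa

Free thermal expansion αLΔT = 17.5e-6 · 3200 · 59.9 = 3.354 mm.
The walls engage after the gap closes; constrained expansion = 3.354 − 1.3 = 2.054 mm.
The walls impose strain ε = −(2.054)/3200 = -6.4200e-04; σ = Eε = 111000 · -6.4200e-04 = -71.26 MPa.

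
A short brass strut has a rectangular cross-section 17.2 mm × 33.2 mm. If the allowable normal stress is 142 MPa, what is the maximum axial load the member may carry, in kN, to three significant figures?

81.1 kN

A = 571 mm².
P_max = σ_allow · A = 142 · 571 = 81090 N = 81.09 kN.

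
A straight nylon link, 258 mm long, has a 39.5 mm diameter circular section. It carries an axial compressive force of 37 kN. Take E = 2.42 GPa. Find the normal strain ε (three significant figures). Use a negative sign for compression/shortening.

A = 1225 mm².
σ = N/A = -30.19 MPa; ε = σ/E = -30.19/2420 = -1.248e-02.

-0.0125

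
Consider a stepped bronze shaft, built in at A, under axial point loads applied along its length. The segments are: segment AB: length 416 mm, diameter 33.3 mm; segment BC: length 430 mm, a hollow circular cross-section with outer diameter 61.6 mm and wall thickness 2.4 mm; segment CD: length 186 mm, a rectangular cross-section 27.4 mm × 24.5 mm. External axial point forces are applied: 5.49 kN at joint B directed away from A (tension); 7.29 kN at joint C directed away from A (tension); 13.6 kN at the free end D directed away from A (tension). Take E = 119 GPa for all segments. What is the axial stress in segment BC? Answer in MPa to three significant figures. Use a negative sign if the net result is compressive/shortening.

46.8 MPa

Internal axial forces (sectioning from the free end, tension +): N_CD = 13.6 kN, N_BC = 20.89 kN, N_AB = 26.38 kN.
A_BC = 446.4 mm².
σ_BC = N_BC/A_BC = 20890/446.4 = 46.8 MPa.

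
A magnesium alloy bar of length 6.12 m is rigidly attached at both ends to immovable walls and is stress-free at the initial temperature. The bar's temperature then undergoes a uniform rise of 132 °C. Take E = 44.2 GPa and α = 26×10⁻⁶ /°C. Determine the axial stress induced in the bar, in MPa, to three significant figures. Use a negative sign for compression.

-152 MPa

Free thermal expansion αLΔT = 26e-6 · 6120 · 132 = 21 mm.
The walls impose strain ε = −(21)/6120 = -3.4320e-03; σ = Eε = 44200 · -3.4320e-03 = -151.7 MPa.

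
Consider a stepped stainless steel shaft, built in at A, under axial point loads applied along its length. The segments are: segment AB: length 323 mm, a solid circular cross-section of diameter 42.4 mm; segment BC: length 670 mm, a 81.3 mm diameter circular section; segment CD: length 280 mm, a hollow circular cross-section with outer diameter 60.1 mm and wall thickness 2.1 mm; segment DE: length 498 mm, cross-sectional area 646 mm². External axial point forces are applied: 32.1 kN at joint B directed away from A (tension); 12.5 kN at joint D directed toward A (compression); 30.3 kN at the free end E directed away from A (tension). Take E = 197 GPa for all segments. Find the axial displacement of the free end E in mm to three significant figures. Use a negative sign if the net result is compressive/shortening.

0.254 mm

Internal axial forces (sectioning from the free end, tension +): N_DE = 30.3 kN, N_CD = 17.8 kN, N_BC = 17.8 kN, N_AB = 49.9 kN.
A_AB = 1412 mm².
A_BC = 5191 mm².
A_CD = 382.6 mm².
δ_AB = 49900·323/(1412·197000) = 0.05794 mm
δ_BC = 17800·670/(5191·197000) = 0.01166 mm
δ_CD = 17800·280/(382.6·197000) = 0.06612 mm
δ_DE = 30300·498/(646·197000) = 0.1186 mm
δ = Σδ_i = 0.2543 mm.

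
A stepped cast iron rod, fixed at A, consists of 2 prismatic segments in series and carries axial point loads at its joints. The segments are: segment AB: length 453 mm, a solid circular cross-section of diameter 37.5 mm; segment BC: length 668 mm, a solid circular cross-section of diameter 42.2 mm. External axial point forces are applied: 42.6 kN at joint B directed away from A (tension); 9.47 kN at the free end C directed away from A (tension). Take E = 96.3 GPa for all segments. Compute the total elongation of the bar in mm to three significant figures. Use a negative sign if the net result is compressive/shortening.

0.269 mm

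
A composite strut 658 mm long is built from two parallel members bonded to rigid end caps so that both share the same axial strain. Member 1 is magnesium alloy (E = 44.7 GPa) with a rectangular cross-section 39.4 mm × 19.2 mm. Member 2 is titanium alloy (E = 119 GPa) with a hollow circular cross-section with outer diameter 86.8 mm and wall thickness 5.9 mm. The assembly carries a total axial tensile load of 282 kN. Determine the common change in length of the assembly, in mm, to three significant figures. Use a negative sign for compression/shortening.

0.874 mm

A_1 = 756.5 mm².
A_2 = 1500 mm².
Equal strain + equilibrium ⇒ each member carries load in proportion to AE: A₁E₁ = 33810000 N, A₂E₂ = 178400000 N, ΣAE = 212300000 N.
δ = PL/ΣAE = 282000·658/212300000 = 0.8742 mm.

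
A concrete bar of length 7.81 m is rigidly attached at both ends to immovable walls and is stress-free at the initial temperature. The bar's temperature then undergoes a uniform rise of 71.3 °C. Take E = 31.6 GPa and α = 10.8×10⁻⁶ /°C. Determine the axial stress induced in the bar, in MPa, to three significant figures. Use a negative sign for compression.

Free thermal expansion αLΔT = 10.8e-6 · 7810 · 71.3 = 6.014 mm.
The walls impose strain ε = −(6.014)/7810 = -7.7004e-04; σ = Eε = 31600 · -7.7004e-04 = -24.33 MPa.

-24.3 MPa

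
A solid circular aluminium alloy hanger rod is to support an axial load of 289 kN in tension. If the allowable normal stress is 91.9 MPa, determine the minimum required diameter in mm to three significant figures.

Required area A ≥ P/σ_allow = 289000/91.9 = 3145 mm².
For a solid circular section, d ≥ √(4A/π) = 63.28 mm.

63.3 mm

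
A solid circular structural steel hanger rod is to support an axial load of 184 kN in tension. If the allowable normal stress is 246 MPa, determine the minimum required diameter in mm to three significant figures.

Required area A ≥ P/σ_allow = 184000/246 = 748 mm².
For a solid circular section, d ≥ √(4A/π) = 30.86 mm.

30.9 mm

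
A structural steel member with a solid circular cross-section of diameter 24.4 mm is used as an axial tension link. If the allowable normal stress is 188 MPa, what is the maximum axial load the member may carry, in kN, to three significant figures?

A = 467.6 mm².
P_max = σ_allow · A = 188 · 467.6 = 87910 N = 87.91 kN.

87.9 kN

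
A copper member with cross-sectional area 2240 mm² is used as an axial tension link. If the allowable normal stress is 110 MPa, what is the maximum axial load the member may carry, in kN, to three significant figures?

246 kN

P_max = σ_allow · A = 110 · 2240 = 246400 N = 246.4 kN.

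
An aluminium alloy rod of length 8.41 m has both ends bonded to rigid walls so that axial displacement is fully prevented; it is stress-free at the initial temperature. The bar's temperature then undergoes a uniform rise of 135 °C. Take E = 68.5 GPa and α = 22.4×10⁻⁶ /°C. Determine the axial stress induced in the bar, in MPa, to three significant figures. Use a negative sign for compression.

Free thermal expansion αLΔT = 22.4e-6 · 8410 · 135 = 25.43 mm.
The walls impose strain ε = −(25.43)/8410 = -3.0240e-03; σ = Eε = 68500 · -3.0240e-03 = -207.1 MPa.

-207 MPa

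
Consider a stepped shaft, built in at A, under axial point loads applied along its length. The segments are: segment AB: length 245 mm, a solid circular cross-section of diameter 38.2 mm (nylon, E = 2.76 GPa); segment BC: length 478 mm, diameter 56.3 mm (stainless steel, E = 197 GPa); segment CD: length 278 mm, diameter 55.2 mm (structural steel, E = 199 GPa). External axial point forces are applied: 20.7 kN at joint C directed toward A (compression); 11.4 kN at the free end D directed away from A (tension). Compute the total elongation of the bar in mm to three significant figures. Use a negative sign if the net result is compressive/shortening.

-0.723 mm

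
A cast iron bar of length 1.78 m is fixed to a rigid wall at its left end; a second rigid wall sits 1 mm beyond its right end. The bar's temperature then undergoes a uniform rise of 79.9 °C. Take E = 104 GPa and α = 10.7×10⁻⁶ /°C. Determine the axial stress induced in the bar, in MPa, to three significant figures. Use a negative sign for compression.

-30.5 MPa

Free thermal expansion αLΔT = 10.7e-6 · 1780 · 79.9 = 1.522 mm.
The walls engage after the gap closes; constrained expansion = 1.522 − 1 = 0.5218 mm.
The walls impose strain ε = −(0.5218)/1780 = -2.9313e-04; σ = Eε = 104000 · -2.9313e-04 = -30.49 MPa.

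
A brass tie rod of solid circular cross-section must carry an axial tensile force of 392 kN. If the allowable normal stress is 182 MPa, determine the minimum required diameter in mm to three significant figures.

52.4 mm

Required area A ≥ P/σ_allow = 392000/182 = 2154 mm².
For a solid circular section, d ≥ √(4A/π) = 52.37 mm.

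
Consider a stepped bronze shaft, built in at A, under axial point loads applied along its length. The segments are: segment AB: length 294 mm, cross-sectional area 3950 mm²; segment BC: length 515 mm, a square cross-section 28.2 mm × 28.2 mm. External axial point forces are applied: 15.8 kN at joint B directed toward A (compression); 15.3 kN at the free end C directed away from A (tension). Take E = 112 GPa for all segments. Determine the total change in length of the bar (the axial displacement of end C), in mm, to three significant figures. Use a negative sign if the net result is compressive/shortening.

0.0881 mm

Internal axial forces (sectioning from the free end, tension +): N_BC = 15.3 kN, N_AB = -0.5 kN.
A_BC = 795.2 mm².
δ_AB = -500·294/(3950·112000) = -0.0003323 mm
δ_BC = 15300·515/(795.2·112000) = 0.08847 mm
δ = Σδ_i = 0.08813 mm.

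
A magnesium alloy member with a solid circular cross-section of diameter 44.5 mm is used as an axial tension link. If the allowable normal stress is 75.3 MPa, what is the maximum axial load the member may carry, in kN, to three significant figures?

117 kN

A = 1555 mm².
P_max = σ_allow · A = 75.3 · 1555 = 117100 N = 117.1 kN.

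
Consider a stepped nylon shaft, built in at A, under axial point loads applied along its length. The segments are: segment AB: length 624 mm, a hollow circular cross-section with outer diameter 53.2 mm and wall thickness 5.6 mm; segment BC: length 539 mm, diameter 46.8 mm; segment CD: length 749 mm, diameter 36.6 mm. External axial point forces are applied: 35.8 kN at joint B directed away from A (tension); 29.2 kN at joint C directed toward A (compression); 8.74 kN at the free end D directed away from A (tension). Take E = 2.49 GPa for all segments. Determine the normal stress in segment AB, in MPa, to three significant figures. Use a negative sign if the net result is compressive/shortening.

18.3 MPa

Internal axial forces (sectioning from the free end, tension +): N_CD = 8.74 kN, N_BC = -20.46 kN, N_AB = 15.34 kN.
A_AB = 837.4 mm².
σ_AB = N_AB/A_AB = 15340/837.4 = 18.32 MPa.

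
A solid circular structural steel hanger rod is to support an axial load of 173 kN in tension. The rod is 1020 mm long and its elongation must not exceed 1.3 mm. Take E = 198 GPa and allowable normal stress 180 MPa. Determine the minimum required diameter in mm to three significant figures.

Required area A ≥ P/σ_allow = 173000/180 = 961.1 mm².
For a solid circular section, d ≥ √(4A/π) = 34.98 mm.
Elongation limit: A ≥ PL/(Eδ_allow) = 173000·1020/(198000·1.3) = 685.5 mm² ⇒ d ≥ 29.54 mm.
The stress limit governs.

35.0 mm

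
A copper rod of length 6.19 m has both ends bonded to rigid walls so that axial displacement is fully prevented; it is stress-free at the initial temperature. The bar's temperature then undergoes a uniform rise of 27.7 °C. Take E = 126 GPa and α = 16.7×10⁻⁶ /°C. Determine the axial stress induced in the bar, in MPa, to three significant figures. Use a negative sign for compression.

-58.3 MPa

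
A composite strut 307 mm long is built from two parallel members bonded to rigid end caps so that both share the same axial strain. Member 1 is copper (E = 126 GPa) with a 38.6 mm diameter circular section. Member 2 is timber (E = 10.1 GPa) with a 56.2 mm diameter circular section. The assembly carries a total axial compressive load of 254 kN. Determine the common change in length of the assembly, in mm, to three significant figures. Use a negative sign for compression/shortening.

-0.452 mm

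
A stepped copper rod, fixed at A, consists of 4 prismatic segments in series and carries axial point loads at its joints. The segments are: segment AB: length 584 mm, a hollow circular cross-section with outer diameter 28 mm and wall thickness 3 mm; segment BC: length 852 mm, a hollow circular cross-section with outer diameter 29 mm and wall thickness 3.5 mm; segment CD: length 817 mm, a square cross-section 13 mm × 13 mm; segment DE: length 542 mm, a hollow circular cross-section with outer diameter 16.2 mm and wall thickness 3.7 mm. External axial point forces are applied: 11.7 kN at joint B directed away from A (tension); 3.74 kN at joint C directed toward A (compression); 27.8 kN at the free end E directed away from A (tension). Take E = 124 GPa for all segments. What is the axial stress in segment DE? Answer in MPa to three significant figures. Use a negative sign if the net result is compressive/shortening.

Internal axial forces (sectioning from the free end, tension +): N_DE = 27.8 kN, N_CD = 27.8 kN, N_BC = 24.06 kN, N_AB = 35.76 kN.
A_DE = 145.3 mm².
σ_DE = N_DE/A_DE = 27800/145.3 = 191.3 MPa.

191 MPa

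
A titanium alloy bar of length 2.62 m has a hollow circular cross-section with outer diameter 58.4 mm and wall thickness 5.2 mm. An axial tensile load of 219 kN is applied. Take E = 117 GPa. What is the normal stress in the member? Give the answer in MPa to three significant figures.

A = 869.1 mm².
σ = N/A = 219000/869.1 = 252 MPa.

252 MPa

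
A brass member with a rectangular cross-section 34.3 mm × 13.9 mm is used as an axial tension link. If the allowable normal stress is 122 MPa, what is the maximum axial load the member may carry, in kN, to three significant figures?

58.2 kN

A = 476.8 mm².
P_max = σ_allow · A = 122 · 476.8 = 58170 N = 58.17 kN.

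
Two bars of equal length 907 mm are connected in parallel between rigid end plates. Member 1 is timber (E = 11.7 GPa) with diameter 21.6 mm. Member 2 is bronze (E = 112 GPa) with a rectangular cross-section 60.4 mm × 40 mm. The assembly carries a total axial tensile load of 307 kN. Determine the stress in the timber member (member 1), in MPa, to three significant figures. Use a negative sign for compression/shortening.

13.1 MPa

A_1 = 366.4 mm².
A_2 = 2416 mm².
Equal strain + equilibrium ⇒ each member carries load in proportion to AE: A₁E₁ = 4287000 N, A₂E₂ = 270600000 N, ΣAE = 274900000 N.
σ₁ = P·E₁/ΣAE = 307000·11700/274900000 = 13.07 MPa.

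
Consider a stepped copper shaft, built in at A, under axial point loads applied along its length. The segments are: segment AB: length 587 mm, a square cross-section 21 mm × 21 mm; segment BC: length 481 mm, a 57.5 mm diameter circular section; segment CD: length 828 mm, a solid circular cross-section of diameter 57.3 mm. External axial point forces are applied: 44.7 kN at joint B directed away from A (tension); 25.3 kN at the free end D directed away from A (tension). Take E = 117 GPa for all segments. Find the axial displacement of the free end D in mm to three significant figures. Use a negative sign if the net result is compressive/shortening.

0.906 mm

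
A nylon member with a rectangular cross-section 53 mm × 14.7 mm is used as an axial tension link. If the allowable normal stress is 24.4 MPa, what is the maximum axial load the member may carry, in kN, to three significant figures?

19.0 kN

A = 779.1 mm².
P_max = σ_allow · A = 24.4 · 779.1 = 19010 N = 19.01 kN.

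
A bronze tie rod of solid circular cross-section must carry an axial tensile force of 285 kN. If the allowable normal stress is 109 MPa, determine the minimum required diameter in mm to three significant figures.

57.7 mm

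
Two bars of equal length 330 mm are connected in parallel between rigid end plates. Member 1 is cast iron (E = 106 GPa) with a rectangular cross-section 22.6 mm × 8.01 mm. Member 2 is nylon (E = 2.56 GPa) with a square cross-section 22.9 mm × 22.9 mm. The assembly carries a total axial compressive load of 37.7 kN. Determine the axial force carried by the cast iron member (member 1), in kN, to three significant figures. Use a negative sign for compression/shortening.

A_1 = 181 mm².
A_2 = 524.4 mm².
Equal strain + equilibrium ⇒ each member carries load in proportion to AE: A₁E₁ = 19190000 N, A₂E₂ = 1342000 N, ΣAE = 20530000 N.
F₁ = P·A₁E₁/ΣAE = -37700·19190000/20530000 = -35230 N.

-35.2 kN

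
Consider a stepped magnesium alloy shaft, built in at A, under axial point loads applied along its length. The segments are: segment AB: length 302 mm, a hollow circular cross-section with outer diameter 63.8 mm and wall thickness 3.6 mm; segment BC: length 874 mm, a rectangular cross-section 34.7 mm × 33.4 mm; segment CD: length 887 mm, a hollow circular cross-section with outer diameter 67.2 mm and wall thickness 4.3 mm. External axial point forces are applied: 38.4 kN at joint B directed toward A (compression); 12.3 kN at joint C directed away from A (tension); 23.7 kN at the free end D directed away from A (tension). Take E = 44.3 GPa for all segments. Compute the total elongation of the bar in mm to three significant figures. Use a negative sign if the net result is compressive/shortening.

1.15 mm

Internal axial forces (sectioning from the free end, tension +): N_CD = 23.7 kN, N_BC = 36 kN, N_AB = -2.4 kN.
A_AB = 680.8 mm².
A_BC = 1159 mm².
A_CD = 849.7 mm².
δ_AB = -2400·302/(680.8·44300) = -0.02403 mm
δ_BC = 36000·874/(1159·44300) = 0.6128 mm
δ_CD = 23700·887/(849.7·44300) = 0.5585 mm
δ = Σδ_i = 1.147 mm.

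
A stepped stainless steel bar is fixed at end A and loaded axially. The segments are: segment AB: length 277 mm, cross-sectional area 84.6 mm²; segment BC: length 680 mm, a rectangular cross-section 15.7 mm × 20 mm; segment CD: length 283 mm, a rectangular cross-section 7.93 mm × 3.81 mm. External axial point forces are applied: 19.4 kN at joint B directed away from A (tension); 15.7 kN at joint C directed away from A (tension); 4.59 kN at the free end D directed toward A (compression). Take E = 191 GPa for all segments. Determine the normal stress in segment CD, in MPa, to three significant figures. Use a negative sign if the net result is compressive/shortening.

Internal axial forces (sectioning from the free end, tension +): N_CD = -4.59 kN, N_BC = 11.11 kN, N_AB = 30.51 kN.
A_CD = 30.21 mm².
σ_CD = N_CD/A_CD = -4590/30.21 = -151.9 MPa.

-152 MPa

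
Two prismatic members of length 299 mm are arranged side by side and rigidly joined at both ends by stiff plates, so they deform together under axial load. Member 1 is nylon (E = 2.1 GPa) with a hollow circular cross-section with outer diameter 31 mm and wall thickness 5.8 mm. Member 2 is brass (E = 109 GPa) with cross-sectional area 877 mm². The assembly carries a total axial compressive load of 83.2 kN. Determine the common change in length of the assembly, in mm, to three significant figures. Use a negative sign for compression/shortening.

-0.258 mm

A_1 = 459.2 mm².
Equal strain + equilibrium ⇒ each member carries load in proportion to AE: A₁E₁ = 964300 N, A₂E₂ = 95590000 N, ΣAE = 96560000 N.
δ = PL/ΣAE = -83200·299/96560000 = -0.2576 mm.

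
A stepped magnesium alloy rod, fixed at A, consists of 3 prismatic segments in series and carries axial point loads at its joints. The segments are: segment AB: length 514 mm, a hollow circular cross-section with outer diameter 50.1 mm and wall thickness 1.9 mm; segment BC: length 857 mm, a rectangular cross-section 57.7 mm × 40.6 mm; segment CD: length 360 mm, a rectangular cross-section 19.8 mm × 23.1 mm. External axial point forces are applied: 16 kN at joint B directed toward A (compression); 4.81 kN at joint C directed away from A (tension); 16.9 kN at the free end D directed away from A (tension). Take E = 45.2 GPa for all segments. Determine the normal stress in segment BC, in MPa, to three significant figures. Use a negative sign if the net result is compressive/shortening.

Internal axial forces (sectioning from the free end, tension +): N_CD = 16.9 kN, N_BC = 21.71 kN, N_AB = 5.71 kN.
A_BC = 2343 mm².
σ_BC = N_BC/A_BC = 21710/2343 = 9.267 MPa.

9.27 MPa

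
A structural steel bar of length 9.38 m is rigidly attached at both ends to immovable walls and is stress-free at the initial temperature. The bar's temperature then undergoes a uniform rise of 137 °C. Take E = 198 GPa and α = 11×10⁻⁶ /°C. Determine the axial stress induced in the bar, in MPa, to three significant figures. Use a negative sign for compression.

Free thermal expansion αLΔT = 11e-6 · 9380 · 137 = 14.14 mm.
The walls impose strain ε = −(14.14)/9380 = -1.5070e-03; σ = Eε = 198000 · -1.5070e-03 = -298.4 MPa.

-298 MPa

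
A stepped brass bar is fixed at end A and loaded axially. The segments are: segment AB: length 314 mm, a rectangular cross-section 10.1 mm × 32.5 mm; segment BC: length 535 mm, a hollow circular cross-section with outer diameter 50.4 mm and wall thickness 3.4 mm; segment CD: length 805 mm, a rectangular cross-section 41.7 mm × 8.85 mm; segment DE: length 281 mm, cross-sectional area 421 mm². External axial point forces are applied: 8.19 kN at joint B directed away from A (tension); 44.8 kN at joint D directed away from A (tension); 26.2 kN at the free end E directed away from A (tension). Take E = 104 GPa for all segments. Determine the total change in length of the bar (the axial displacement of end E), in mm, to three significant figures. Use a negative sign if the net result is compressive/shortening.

3.11 mm

Internal axial forces (sectioning from the free end, tension +): N_DE = 26.2 kN, N_CD = 71 kN, N_BC = 71 kN, N_AB = 79.19 kN.
A_AB = 328.2 mm².
A_BC = 502 mm².
A_CD = 369 mm².
δ_AB = 79190·314/(328.2·104000) = 0.7284 mm
δ_BC = 71000·535/(502·104000) = 0.7275 mm
δ_CD = 71000·805/(369·104000) = 1.489 mm
δ_DE = 26200·281/(421·104000) = 0.1681 mm
δ = Σδ_i = 3.113 mm.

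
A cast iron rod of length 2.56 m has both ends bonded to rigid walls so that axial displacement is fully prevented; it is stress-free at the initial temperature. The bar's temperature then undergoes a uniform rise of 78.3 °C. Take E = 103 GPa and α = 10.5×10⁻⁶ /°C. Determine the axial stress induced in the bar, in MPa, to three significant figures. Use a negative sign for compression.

-84.7 MPa

Free thermal expansion αLΔT = 10.5e-6 · 2560 · 78.3 = 2.105 mm.
The walls impose strain ε = −(2.105)/2560 = -8.2215e-04; σ = Eε = 103000 · -8.2215e-04 = -84.68 MPa.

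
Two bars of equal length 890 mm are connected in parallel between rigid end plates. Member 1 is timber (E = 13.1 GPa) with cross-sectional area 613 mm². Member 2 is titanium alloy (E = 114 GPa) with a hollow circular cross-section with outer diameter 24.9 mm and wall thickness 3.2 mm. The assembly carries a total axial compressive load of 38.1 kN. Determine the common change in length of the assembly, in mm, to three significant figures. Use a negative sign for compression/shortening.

-1.03 mm

A_2 = 218.2 mm².
Equal strain + equilibrium ⇒ each member carries load in proportion to AE: A₁E₁ = 8030000 N, A₂E₂ = 24870000 N, ΣAE = 32900000 N.
δ = PL/ΣAE = -38100·890/32900000 = -1.031 mm.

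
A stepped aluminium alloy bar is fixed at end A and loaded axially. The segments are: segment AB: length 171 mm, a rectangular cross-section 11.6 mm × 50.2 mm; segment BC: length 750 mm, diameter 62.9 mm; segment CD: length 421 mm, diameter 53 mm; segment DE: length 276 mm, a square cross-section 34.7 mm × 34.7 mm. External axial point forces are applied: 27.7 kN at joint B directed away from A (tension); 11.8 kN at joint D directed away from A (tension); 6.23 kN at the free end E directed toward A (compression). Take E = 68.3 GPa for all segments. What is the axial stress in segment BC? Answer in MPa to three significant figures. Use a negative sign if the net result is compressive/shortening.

1.79 MPa

Internal axial forces (sectioning from the free end, tension +): N_DE = -6.23 kN, N_CD = 5.57 kN, N_BC = 5.57 kN, N_AB = 33.27 kN.
A_BC = 3107 mm².
σ_BC = N_BC/A_BC = 5570/3107 = 1.793 MPa.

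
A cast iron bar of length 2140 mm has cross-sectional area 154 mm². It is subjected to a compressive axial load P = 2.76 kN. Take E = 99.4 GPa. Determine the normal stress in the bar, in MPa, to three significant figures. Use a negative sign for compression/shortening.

-17.9 MPa

σ = N/A = -2760/154 = -17.92 MPa.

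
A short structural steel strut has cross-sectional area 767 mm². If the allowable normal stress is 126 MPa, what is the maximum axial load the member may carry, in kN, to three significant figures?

96.6 kN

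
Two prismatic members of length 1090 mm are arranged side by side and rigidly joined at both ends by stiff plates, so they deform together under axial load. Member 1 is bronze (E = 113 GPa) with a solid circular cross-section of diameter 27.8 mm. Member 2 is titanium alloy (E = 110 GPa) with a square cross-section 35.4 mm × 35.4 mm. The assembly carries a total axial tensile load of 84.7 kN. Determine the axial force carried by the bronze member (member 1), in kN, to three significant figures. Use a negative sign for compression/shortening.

A_1 = 607 mm².
A_2 = 1253 mm².
Equal strain + equilibrium ⇒ each member carries load in proportion to AE: A₁E₁ = 68590000 N, A₂E₂ = 137800000 N, ΣAE = 206400000 N.
F₁ = P·A₁E₁/ΣAE = 84700·68590000/206400000 = 28140 N.

28.1 kN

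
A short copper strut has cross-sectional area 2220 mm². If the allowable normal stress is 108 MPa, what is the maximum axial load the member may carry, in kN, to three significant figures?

P_max = σ_allow · A = 108 · 2220 = 239800 N = 239.8 kN.

240 kN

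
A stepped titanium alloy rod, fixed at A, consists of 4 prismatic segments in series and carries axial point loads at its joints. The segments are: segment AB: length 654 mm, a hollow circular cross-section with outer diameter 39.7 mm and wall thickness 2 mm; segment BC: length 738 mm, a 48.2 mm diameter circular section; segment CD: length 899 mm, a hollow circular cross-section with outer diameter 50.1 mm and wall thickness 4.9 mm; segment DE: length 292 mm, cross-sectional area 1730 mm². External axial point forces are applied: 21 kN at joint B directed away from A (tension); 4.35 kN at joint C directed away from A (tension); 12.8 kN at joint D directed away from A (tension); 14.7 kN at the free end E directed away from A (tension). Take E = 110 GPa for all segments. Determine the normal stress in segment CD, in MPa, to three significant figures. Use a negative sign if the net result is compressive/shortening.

39.5 MPa

Internal axial forces (sectioning from the free end, tension +): N_DE = 14.7 kN, N_CD = 27.5 kN, N_BC = 31.85 kN, N_AB = 52.85 kN.
A_CD = 695.8 mm².
σ_CD = N_CD/A_CD = 27500/695.8 = 39.52 MPa.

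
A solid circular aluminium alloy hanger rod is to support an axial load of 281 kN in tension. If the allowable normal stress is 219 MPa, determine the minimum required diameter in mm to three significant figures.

40.4 mm

Required area A ≥ P/σ_allow = 281000/219 = 1283 mm².
For a solid circular section, d ≥ √(4A/π) = 40.42 mm.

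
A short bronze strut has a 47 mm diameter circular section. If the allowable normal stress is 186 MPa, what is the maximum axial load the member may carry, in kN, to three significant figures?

323 kN

A = 1735 mm².
P_max = σ_allow · A = 186 · 1735 = 322700 N = 322.7 kN.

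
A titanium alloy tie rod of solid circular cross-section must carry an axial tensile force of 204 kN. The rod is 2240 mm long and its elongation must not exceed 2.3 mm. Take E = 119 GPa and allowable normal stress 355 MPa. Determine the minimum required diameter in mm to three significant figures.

46.1 mm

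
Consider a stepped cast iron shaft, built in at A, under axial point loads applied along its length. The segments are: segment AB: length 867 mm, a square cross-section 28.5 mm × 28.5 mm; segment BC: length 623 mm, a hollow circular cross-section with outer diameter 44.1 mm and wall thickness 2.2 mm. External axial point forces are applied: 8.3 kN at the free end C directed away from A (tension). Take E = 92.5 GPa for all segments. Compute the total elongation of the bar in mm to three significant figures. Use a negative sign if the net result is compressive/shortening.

0.289 mm

Internal axial forces (sectioning from the free end, tension +): N_BC = 8.3 kN, N_AB = 8.3 kN.
A_AB = 812.2 mm².
A_BC = 289.6 mm².
δ_AB = 8300·867/(812.2·92500) = 0.09578 mm
δ_BC = 8300·623/(289.6·92500) = 0.193 mm
δ = Σδ_i = 0.2888 mm.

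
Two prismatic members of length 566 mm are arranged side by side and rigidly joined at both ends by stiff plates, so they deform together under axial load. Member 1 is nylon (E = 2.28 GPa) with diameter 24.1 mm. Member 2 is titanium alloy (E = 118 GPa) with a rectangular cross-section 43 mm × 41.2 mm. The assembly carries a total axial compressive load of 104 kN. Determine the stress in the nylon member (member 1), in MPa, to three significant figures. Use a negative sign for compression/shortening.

-1.13 MPa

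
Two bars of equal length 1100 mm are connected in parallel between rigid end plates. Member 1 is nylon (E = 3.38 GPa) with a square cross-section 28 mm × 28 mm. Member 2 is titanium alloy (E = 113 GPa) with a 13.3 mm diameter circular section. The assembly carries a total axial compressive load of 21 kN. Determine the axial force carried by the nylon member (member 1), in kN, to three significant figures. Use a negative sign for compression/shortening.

-3.03 kN

A_1 = 784 mm².
A_2 = 138.9 mm².
Equal strain + equilibrium ⇒ each member carries load in proportion to AE: A₁E₁ = 2650000 N, A₂E₂ = 15700000 N, ΣAE = 18350000 N.
F₁ = P·A₁E₁/ΣAE = -21000·2650000/18350000 = -3033 N.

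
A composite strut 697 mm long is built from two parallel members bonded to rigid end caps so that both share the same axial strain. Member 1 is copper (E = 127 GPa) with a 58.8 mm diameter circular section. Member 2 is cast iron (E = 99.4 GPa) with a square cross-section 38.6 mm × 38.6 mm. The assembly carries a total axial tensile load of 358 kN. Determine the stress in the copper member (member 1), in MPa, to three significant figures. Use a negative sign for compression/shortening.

92.2 MPa

A_1 = 2715 mm².
A_2 = 1490 mm².
Equal strain + equilibrium ⇒ each member carries load in proportion to AE: A₁E₁ = 344900000 N, A₂E₂ = 148100000 N, ΣAE = 493000000 N.
σ₁ = P·E₁/ΣAE = 358000·127000/493000000 = 92.23 MPa.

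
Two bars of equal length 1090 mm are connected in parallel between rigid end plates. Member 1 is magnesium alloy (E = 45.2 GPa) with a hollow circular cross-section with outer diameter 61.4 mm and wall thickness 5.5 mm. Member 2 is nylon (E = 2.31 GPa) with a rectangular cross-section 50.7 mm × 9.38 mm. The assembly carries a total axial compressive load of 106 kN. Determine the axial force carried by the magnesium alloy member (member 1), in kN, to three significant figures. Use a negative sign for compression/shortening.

-103 kN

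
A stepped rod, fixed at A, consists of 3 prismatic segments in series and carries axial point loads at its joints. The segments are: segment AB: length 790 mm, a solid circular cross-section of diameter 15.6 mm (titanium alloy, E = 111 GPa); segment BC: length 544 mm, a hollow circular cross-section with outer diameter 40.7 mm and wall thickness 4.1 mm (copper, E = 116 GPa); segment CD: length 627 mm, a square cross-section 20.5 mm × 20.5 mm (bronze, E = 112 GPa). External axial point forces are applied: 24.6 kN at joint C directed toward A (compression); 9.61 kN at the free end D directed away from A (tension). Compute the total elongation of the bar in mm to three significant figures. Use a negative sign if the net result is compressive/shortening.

-0.579 mm

Internal axial forces (sectioning from the free end, tension +): N_CD = 9.61 kN, N_BC = -14.99 kN, N_AB = -14.99 kN.
A_AB = 191.1 mm².
A_BC = 471.4 mm².
A_CD = 420.2 mm².
δ_AB = -14990·790/(191.1·111000) = -0.5582 mm
δ_BC = -14990·544/(471.4·116000) = -0.1491 mm
δ_CD = 9610·627/(420.2·112000) = 0.128 mm
δ = Σδ_i = -0.5793 mm.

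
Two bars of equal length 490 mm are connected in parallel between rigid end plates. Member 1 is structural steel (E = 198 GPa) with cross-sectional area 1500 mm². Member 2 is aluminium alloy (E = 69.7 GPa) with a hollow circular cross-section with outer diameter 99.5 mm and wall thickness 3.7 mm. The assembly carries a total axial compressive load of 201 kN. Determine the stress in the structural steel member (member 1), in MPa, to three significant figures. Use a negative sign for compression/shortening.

A_2 = 1114 mm².
Equal strain + equilibrium ⇒ each member carries load in proportion to AE: A₁E₁ = 297000000 N, A₂E₂ = 77620000 N, ΣAE = 374600000 N.
σ₁ = P·E₁/ΣAE = -201000·198000/374600000 = -106.2 MPa.

-106 MPa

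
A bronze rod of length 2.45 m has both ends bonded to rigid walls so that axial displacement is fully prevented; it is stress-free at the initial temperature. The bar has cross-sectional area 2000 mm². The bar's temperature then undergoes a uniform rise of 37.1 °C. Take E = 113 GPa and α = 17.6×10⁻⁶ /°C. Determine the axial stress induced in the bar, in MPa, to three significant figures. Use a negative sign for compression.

-73.8 MPa

Free thermal expansion αLΔT = 17.6e-6 · 2450 · 37.1 = 1.6 mm.
The walls impose strain ε = −(1.6)/2450 = -6.5296e-04; σ = Eε = 113000 · -6.5296e-04 = -73.78 MPa.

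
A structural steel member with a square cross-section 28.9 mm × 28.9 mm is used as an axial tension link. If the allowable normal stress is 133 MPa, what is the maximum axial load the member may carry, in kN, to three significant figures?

111 kN

A = 835.2 mm².
P_max = σ_allow · A = 133 · 835.2 = 111100 N = 111.1 kN.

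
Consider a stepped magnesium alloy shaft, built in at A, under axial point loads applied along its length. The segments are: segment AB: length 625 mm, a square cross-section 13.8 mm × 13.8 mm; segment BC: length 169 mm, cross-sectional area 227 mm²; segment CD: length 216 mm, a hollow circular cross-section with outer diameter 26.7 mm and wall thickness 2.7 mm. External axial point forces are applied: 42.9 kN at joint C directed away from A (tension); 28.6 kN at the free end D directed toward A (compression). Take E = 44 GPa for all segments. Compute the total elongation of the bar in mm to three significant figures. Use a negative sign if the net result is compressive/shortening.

Internal axial forces (sectioning from the free end, tension +): N_CD = -28.6 kN, N_BC = 14.3 kN, N_AB = 14.3 kN.
A_AB = 190.4 mm².
A_CD = 203.6 mm².
δ_AB = 14300·625/(190.4·44000) = 1.067 mm
δ_BC = 14300·169/(227·44000) = 0.242 mm
δ_CD = -28600·216/(203.6·44000) = -0.6897 mm
δ = Σδ_i = 0.6189 mm.

0.619 mm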